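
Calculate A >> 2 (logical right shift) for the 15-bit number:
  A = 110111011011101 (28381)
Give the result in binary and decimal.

Logical shift right by 2: drop the bottom 2 bit(s), prepend 2 zero(s) on the left.
  110111011011101  ->  keep [1101110110111], discard [01], prepend 00
= 001101110110111

Answer: 001101110110111 (7095)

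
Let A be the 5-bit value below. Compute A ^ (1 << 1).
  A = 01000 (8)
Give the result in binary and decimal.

Mask = 1 << 1 = 00010
Bit 1 of A is 0; XOR with the mask flips it to 1.
  01000
^ 00010
-------
  01010

Answer: 01010 (10)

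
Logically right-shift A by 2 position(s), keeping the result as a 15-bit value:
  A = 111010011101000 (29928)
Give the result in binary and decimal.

Logical shift right by 2: drop the bottom 2 bit(s), prepend 2 zero(s) on the left.
  111010011101000  ->  keep [1110100111010], discard [00], prepend 00
= 001110100111010

Answer: 001110100111010 (7482)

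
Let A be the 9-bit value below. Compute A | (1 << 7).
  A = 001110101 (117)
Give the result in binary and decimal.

Mask = 1 << 7 = 010000000
Bit 7 of A is 0, so OR-ing with the mask flips it to 1.
  001110101
| 010000000
-----------
  011110101

Answer: 011110101 (245)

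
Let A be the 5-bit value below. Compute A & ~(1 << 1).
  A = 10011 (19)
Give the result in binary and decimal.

Mask = ~(1 << 1) = 11101
Bit 1 of A is 1, so AND-ing with the mask clears it to 0.
  10011
& 11101
-------
  10001

Answer: 10001 (17)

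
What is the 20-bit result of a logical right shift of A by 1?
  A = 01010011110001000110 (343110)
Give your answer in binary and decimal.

Logical shift right by 1: drop the bottom 1 bit(s), prepend 1 zero(s) on the left.
  01010011110001000110  ->  keep [0101001111000100011], discard [0], prepend 0
= 00101001111000100011

Answer: 00101001111000100011 (171555)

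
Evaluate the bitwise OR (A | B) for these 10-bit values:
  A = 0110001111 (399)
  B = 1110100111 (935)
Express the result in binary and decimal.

Apply | to each column (1 where either bit is 1):
  0110001111
| 1110100111
------------
  1110101111

Answer: 1110101111 (943)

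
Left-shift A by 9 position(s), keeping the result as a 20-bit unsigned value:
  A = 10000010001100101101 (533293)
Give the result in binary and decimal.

Shift left by 9: drop the top 9 bit(s), append 9 zero(s) on the right.
  10000010001100101101  ->  discard [100000100], keep [01100101101], append 000000000
= 01100101101000000000

Answer: 01100101101000000000 (416256)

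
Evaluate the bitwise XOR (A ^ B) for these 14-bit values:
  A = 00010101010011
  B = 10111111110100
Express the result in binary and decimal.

Apply ^ to each column (1 where bits differ):
  00010101010011
^ 10111111110100
----------------
  10101010100111

Answer: 10101010100111 (10919)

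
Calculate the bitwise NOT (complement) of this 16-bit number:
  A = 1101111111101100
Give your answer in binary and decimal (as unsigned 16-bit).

Flip each bit (0->1, 1->0):
  1101111111101100
  0010000000010011

Answer: 0010000000010011 (8211)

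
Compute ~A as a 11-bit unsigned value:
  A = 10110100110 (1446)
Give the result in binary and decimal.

Flip each bit (0->1, 1->0):
  10110100110
  01001011001

Answer: 01001011001 (601)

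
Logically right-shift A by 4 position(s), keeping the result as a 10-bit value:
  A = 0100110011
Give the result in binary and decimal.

Logical shift right by 4: drop the bottom 4 bit(s), prepend 4 zero(s) on the left.
  0100110011  ->  keep [010011], discard [0011], prepend 0000
= 0000010011

Answer: 0000010011 (19)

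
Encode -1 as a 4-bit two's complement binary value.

1. Binary of +1:  0001
2. Invert bits:     1110
3. Add 1:           1111

Answer: 1111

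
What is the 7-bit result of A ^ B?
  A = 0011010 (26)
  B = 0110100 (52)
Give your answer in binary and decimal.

Apply ^ to each column (1 where bits differ):
  0011010
^ 0110100
---------
  0101110

Answer: 0101110 (46)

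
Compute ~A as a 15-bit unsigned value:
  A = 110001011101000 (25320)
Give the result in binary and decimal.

Flip each bit (0->1, 1->0):
  110001011101000
  001110100010111

Answer: 001110100010111 (7447)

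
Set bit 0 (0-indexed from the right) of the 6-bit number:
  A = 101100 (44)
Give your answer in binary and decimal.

Mask = 1 << 0 = 000001
Bit 0 of A is 0, so OR-ing with the mask flips it to 1.
  101100
| 000001
--------
  101101

Answer: 101101 (45)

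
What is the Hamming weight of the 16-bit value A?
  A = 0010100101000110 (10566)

0010100101000110
1-bits at positions (from bit 0 = LSB): 1, 2, 6, 8, 11, 13
Count = 6

Answer: 6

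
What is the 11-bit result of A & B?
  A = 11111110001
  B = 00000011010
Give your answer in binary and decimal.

Apply & to each column (1 only where both bits are 1):
  11111110001
& 00000011010
-------------
  00000010000

Answer: 00000010000 (16)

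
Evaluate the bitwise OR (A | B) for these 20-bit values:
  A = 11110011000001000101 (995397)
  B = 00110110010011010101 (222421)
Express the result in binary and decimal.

Apply | to each column (1 where either bit is 1):
  11110011000001000101
| 00110110010011010101
----------------------
  11110111010011010101

Answer: 11110111010011010101 (1012949)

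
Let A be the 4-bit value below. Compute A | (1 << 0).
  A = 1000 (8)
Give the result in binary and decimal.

Mask = 1 << 0 = 0001
Bit 0 of A is 0, so OR-ing with the mask flips it to 1.
  1000
| 0001
------
  1001

Answer: 1001 (9)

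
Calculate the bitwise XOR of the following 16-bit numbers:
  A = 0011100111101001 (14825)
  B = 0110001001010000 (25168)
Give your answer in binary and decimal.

Apply ^ to each column (1 where bits differ):
  0011100111101001
^ 0110001001010000
------------------
  0101101110111001

Answer: 0101101110111001 (23481)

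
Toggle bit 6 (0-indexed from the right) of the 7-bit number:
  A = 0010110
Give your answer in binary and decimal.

Mask = 1 << 6 = 1000000
Bit 6 of A is 0; XOR with the mask flips it to 1.
  0010110
^ 1000000
---------
  1010110

Answer: 1010110 (86)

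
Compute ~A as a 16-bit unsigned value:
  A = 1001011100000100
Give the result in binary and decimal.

Flip each bit (0->1, 1->0):
  1001011100000100
  0110100011111011

Answer: 0110100011111011 (26875)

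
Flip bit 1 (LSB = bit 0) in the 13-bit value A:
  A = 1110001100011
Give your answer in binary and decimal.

Mask = 1 << 1 = 0000000000010
Bit 1 of A is 1; XOR with the mask flips it to 0.
  1110001100011
^ 0000000000010
---------------
  1110001100001

Answer: 1110001100001 (7265)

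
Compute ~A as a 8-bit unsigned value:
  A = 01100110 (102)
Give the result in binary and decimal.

Flip each bit (0->1, 1->0):
  01100110
  10011001

Answer: 10011001 (153)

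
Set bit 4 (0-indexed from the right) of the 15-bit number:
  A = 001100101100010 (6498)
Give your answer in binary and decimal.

Mask = 1 << 4 = 000000000010000
Bit 4 of A is 0, so OR-ing with the mask flips it to 1.
  001100101100010
| 000000000010000
-----------------
  001100101110010

Answer: 001100101110010 (6514)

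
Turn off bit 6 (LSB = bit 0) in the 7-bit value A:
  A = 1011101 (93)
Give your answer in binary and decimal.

Mask = ~(1 << 6) = 0111111
Bit 6 of A is 1, so AND-ing with the mask clears it to 0.
  1011101
& 0111111
---------
  0011101

Answer: 0011101 (29)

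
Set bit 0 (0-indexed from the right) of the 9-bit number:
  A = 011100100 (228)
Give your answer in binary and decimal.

Mask = 1 << 0 = 000000001
Bit 0 of A is 0, so OR-ing with the mask flips it to 1.
  011100100
| 000000001
-----------
  011100101

Answer: 011100101 (229)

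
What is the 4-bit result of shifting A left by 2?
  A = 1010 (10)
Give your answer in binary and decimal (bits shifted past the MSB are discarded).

Shift left by 2: drop the top 2 bit(s), append 2 zero(s) on the right.
  1010  ->  discard [10], keep [10], append 00
= 1000

Answer: 1000 (8)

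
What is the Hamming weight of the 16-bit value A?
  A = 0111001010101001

0111001010101001
1-bits at positions (from bit 0 = LSB): 0, 3, 5, 7, 9, 12, 13, 14
Count = 8

Answer: 8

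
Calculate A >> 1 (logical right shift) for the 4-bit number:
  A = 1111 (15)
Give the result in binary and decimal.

Logical shift right by 1: drop the bottom 1 bit(s), prepend 1 zero(s) on the left.
  1111  ->  keep [111], discard [1], prepend 0
= 0111

Answer: 0111 (7)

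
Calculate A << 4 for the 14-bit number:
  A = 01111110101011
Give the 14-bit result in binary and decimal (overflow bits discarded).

Shift left by 4: drop the top 4 bit(s), append 4 zero(s) on the right.
  01111110101011  ->  discard [0111], keep [1110101011], append 0000
= 11101010110000

Answer: 11101010110000 (15024)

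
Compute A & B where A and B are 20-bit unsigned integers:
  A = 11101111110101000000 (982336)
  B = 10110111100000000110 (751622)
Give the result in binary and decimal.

Apply & to each column (1 only where both bits are 1):
  11101111110101000000
& 10110111100000000110
----------------------
  10100111100000000000

Answer: 10100111100000000000 (686080)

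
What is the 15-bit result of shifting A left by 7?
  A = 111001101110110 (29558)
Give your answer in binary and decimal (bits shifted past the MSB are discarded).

Shift left by 7: drop the top 7 bit(s), append 7 zero(s) on the right.
  111001101110110  ->  discard [1110011], keep [01110110], append 0000000
= 011101100000000

Answer: 011101100000000 (15104)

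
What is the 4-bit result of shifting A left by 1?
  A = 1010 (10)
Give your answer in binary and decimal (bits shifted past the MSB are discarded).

Shift left by 1: drop the top 1 bit(s), append 1 zero(s) on the right.
  1010  ->  discard [1], keep [010], append 0
= 0100

Answer: 0100 (4)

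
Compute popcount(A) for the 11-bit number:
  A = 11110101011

11110101011
1-bits at positions (from bit 0 = LSB): 0, 1, 3, 5, 7, 8, 9, 10
Count = 8

Answer: 8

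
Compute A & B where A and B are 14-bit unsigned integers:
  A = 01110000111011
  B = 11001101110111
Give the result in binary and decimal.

Apply & to each column (1 only where both bits are 1):
  01110000111011
& 11001101110111
----------------
  01000000110011

Answer: 01000000110011 (4147)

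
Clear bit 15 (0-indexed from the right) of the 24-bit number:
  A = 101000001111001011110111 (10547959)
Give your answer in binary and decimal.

Mask = ~(1 << 15) = 111111110111111111111111
Bit 15 of A is 1, so AND-ing with the mask clears it to 0.
  101000001111001011110111
& 111111110111111111111111
--------------------------
  101000000111001011110111

Answer: 101000000111001011110111 (10515191)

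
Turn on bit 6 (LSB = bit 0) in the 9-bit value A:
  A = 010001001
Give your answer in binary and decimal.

Mask = 1 << 6 = 001000000
Bit 6 of A is 0, so OR-ing with the mask flips it to 1.
  010001001
| 001000000
-----------
  011001001

Answer: 011001001 (201)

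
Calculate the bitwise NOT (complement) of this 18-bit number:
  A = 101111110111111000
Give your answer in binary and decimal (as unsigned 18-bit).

Flip each bit (0->1, 1->0):
  101111110111111000
  010000001000000111

Answer: 010000001000000111 (66055)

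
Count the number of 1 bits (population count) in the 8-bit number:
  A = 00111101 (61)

00111101
1-bits at positions (from bit 0 = LSB): 0, 2, 3, 4, 5
Count = 5

Answer: 5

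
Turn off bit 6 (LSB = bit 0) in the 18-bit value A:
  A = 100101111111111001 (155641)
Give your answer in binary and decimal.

Mask = ~(1 << 6) = 111111111110111111
Bit 6 of A is 1, so AND-ing with the mask clears it to 0.
  100101111111111001
& 111111111110111111
--------------------
  100101111110111001

Answer: 100101111110111001 (155577)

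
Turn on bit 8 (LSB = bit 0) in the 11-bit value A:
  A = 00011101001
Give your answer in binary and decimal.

Mask = 1 << 8 = 00100000000
Bit 8 of A is 0, so OR-ing with the mask flips it to 1.
  00011101001
| 00100000000
-------------
  00111101001

Answer: 00111101001 (489)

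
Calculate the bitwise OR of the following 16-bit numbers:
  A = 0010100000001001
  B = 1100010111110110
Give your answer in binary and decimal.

Apply | to each column (1 where either bit is 1):
  0010100000001001
| 1100010111110110
------------------
  1110110111111111

Answer: 1110110111111111 (60927)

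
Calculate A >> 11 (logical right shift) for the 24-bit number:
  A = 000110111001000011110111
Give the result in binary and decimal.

Logical shift right by 11: drop the bottom 11 bit(s), prepend 11 zero(s) on the left.
  000110111001000011110111  ->  keep [0001101110010], discard [00011110111], prepend 00000000000
= 000000000000001101110010

Answer: 000000000000001101110010 (882)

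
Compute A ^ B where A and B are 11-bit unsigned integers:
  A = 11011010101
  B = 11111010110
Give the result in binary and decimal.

Apply ^ to each column (1 where bits differ):
  11011010101
^ 11111010110
-------------
  00100000011

Answer: 00100000011 (259)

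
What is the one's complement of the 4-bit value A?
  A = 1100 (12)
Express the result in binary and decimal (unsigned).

Flip each bit (0->1, 1->0):
  1100
  0011

Answer: 0011 (3)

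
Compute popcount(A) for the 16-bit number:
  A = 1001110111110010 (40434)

1001110111110010
1-bits at positions (from bit 0 = LSB): 1, 4, 5, 6, 7, 8, 10, 11, 12, 15
Count = 10

Answer: 10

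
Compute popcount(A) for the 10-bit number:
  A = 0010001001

0010001001
1-bits at positions (from bit 0 = LSB): 0, 3, 7
Count = 3

Answer: 3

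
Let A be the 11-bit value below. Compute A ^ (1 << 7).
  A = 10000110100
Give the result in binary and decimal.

Mask = 1 << 7 = 00010000000
Bit 7 of A is 0; XOR with the mask flips it to 1.
  10000110100
^ 00010000000
-------------
  10010110100

Answer: 10010110100 (1204)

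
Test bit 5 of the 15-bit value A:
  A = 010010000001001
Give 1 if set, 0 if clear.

Bit 5 is the 6th from the right.
  010010000001001
           ^
That bit is 0.

Answer: 0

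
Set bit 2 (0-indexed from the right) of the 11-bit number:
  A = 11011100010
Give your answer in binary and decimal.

Mask = 1 << 2 = 00000000100
Bit 2 of A is 0, so OR-ing with the mask flips it to 1.
  11011100010
| 00000000100
-------------
  11011100110

Answer: 11011100110 (1766)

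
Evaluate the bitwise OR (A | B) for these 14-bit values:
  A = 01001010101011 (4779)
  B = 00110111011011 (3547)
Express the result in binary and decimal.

Apply | to each column (1 where either bit is 1):
  01001010101011
| 00110111011011
----------------
  01111111111011

Answer: 01111111111011 (8187)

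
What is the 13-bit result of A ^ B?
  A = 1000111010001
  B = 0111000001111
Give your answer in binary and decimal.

Apply ^ to each column (1 where bits differ):
  1000111010001
^ 0111000001111
---------------
  1111111011110

Answer: 1111111011110 (8158)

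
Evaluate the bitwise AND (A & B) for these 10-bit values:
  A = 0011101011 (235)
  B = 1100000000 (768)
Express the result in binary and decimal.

Apply & to each column (1 only where both bits are 1):
  0011101011
& 1100000000
------------
  0000000000

Answer: 0000000000 (0)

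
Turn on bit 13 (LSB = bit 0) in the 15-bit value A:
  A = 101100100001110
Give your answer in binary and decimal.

Mask = 1 << 13 = 010000000000000
Bit 13 of A is 0, so OR-ing with the mask flips it to 1.
  101100100001110
| 010000000000000
-----------------
  111100100001110

Answer: 111100100001110 (30990)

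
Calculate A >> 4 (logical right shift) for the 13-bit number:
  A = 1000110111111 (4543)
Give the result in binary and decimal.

Logical shift right by 4: drop the bottom 4 bit(s), prepend 4 zero(s) on the left.
  1000110111111  ->  keep [100011011], discard [1111], prepend 0000
= 0000100011011

Answer: 0000100011011 (283)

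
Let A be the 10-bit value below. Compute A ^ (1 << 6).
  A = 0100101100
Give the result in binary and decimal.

Mask = 1 << 6 = 0001000000
Bit 6 of A is 0; XOR with the mask flips it to 1.
  0100101100
^ 0001000000
------------
  0101101100

Answer: 0101101100 (364)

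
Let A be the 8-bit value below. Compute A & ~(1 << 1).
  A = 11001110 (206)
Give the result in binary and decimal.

Mask = ~(1 << 1) = 11111101
Bit 1 of A is 1, so AND-ing with the mask clears it to 0.
  11001110
& 11111101
----------
  11001100

Answer: 11001100 (204)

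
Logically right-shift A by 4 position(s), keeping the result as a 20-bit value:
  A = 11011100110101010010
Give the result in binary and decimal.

Logical shift right by 4: drop the bottom 4 bit(s), prepend 4 zero(s) on the left.
  11011100110101010010  ->  keep [1101110011010101], discard [0010], prepend 0000
= 00001101110011010101

Answer: 00001101110011010101 (56533)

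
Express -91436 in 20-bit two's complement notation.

1. Binary of +91436:  00010110010100101100
2. Invert bits:     11101001101011010011
3. Add 1:           11101001101011010100

Answer: 11101001101011010100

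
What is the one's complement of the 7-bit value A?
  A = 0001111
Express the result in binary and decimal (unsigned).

Flip each bit (0->1, 1->0):
  0001111
  1110000

Answer: 1110000 (112)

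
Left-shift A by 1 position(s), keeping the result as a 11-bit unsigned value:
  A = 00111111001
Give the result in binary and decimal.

Shift left by 1: drop the top 1 bit(s), append 1 zero(s) on the right.
  00111111001  ->  discard [0], keep [0111111001], append 0
= 01111110010

Answer: 01111110010 (1010)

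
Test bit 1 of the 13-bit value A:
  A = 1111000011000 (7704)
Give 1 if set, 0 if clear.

Bit 1 is the 2nd from the right.
  1111000011000
             ^
That bit is 0.

Answer: 0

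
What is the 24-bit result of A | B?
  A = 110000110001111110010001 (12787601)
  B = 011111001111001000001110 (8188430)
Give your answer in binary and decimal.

Apply | to each column (1 where either bit is 1):
  110000110001111110010001
| 011111001111001000001110
--------------------------
  111111111111111110011111

Answer: 111111111111111110011111 (16777119)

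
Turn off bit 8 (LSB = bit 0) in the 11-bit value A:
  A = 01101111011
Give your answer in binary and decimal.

Mask = ~(1 << 8) = 11011111111
Bit 8 of A is 1, so AND-ing with the mask clears it to 0.
  01101111011
& 11011111111
-------------
  01001111011

Answer: 01001111011 (635)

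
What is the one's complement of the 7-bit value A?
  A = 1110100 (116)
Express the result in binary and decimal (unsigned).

Flip each bit (0->1, 1->0):
  1110100
  0001011

Answer: 0001011 (11)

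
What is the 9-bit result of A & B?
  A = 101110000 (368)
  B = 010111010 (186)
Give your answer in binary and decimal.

Apply & to each column (1 only where both bits are 1):
  101110000
& 010111010
-----------
  000110000

Answer: 000110000 (48)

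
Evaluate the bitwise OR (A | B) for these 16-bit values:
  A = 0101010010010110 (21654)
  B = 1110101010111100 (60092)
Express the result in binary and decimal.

Apply | to each column (1 where either bit is 1):
  0101010010010110
| 1110101010111100
------------------
  1111111010111110

Answer: 1111111010111110 (65214)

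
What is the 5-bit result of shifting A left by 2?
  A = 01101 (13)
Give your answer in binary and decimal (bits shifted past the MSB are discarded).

Shift left by 2: drop the top 2 bit(s), append 2 zero(s) on the right.
  01101  ->  discard [01], keep [101], append 00
= 10100

Answer: 10100 (20)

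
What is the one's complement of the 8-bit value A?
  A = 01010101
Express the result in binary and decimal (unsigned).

Flip each bit (0->1, 1->0):
  01010101
  10101010

Answer: 10101010 (170)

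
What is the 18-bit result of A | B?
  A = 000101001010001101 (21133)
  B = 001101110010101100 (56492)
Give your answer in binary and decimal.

Apply | to each column (1 where either bit is 1):
  000101001010001101
| 001101110010101100
--------------------
  001101111010101101

Answer: 001101111010101101 (57005)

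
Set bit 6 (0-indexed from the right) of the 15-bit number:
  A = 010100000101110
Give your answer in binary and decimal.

Mask = 1 << 6 = 000000001000000
Bit 6 of A is 0, so OR-ing with the mask flips it to 1.
  010100000101110
| 000000001000000
-----------------
  010100001101110

Answer: 010100001101110 (10350)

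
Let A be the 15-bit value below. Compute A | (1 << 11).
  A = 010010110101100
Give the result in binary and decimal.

Mask = 1 << 11 = 000100000000000
Bit 11 of A is 0, so OR-ing with the mask flips it to 1.
  010010110101100
| 000100000000000
-----------------
  010110110101100

Answer: 010110110101100 (11692)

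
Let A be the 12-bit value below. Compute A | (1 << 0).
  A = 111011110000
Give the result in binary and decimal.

Mask = 1 << 0 = 000000000001
Bit 0 of A is 0, so OR-ing with the mask flips it to 1.
  111011110000
| 000000000001
--------------
  111011110001

Answer: 111011110001 (3825)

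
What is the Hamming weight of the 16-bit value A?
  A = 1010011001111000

1010011001111000
1-bits at positions (from bit 0 = LSB): 3, 4, 5, 6, 9, 10, 13, 15
Count = 8

Answer: 8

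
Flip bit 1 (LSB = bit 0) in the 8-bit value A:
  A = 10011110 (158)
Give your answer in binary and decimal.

Mask = 1 << 1 = 00000010
Bit 1 of A is 1; XOR with the mask flips it to 0.
  10011110
^ 00000010
----------
  10011100

Answer: 10011100 (156)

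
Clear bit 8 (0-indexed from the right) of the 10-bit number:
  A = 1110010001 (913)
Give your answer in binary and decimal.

Mask = ~(1 << 8) = 1011111111
Bit 8 of A is 1, so AND-ing with the mask clears it to 0.
  1110010001
& 1011111111
------------
  1010010001

Answer: 1010010001 (657)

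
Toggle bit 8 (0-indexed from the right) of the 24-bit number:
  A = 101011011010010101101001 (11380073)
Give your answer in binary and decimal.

Mask = 1 << 8 = 000000000000000100000000
Bit 8 of A is 1; XOR with the mask flips it to 0.
  101011011010010101101001
^ 000000000000000100000000
--------------------------
  101011011010010001101001

Answer: 101011011010010001101001 (11379817)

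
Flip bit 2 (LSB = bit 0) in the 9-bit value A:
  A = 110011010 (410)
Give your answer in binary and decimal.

Mask = 1 << 2 = 000000100
Bit 2 of A is 0; XOR with the mask flips it to 1.
  110011010
^ 000000100
-----------
  110011110

Answer: 110011110 (414)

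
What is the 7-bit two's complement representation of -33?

1. Binary of +33:  0100001
2. Invert bits:     1011110
3. Add 1:           1011111

Answer: 1011111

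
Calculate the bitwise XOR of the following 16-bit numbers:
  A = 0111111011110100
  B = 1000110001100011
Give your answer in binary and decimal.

Apply ^ to each column (1 where bits differ):
  0111111011110100
^ 1000110001100011
------------------
  1111001010010111

Answer: 1111001010010111 (62103)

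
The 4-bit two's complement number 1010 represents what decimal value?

MSB is 1, so the value is negative. Find the magnitude:
1. Invert bits:  0101
2. Add 1:        0110  = 6
3. Apply sign:   -6

Answer: -6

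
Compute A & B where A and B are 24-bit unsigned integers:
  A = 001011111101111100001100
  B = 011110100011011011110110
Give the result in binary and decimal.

Apply & to each column (1 only where both bits are 1):
  001011111101111100001100
& 011110100011011011110110
--------------------------
  001010100001011000000100

Answer: 001010100001011000000100 (2758148)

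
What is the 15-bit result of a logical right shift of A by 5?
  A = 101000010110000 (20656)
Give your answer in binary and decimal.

Logical shift right by 5: drop the bottom 5 bit(s), prepend 5 zero(s) on the left.
  101000010110000  ->  keep [1010000101], discard [10000], prepend 00000
= 000001010000101

Answer: 000001010000101 (645)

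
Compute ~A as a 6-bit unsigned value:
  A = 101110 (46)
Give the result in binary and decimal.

Flip each bit (0->1, 1->0):
  101110
  010001

Answer: 010001 (17)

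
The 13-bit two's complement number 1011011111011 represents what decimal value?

MSB is 1, so the value is negative. Find the magnitude:
1. Invert bits:  0100100000100
2. Add 1:        0100100000101  = 2309
3. Apply sign:   -2309

Answer: -2309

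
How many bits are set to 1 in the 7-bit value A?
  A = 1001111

1001111
1-bits at positions (from bit 0 = LSB): 0, 1, 2, 3, 6
Count = 5

Answer: 5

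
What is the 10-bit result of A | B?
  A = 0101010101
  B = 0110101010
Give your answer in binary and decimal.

Apply | to each column (1 where either bit is 1):
  0101010101
| 0110101010
------------
  0111111111

Answer: 0111111111 (511)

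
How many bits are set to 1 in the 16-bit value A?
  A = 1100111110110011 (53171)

1100111110110011
1-bits at positions (from bit 0 = LSB): 0, 1, 4, 5, 7, 8, 9, 10, 11, 14, 15
Count = 11

Answer: 11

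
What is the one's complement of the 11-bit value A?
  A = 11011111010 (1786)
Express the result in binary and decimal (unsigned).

Flip each bit (0->1, 1->0):
  11011111010
  00100000101

Answer: 00100000101 (261)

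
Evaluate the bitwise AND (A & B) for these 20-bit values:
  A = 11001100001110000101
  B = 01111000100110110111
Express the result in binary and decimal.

Apply & to each column (1 only where both bits are 1):
  11001100001110000101
& 01111000100110110111
----------------------
  01001000000110000101

Answer: 01001000000110000101 (295301)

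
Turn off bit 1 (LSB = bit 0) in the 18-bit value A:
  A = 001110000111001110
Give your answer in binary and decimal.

Mask = ~(1 << 1) = 111111111111111101
Bit 1 of A is 1, so AND-ing with the mask clears it to 0.
  001110000111001110
& 111111111111111101
--------------------
  001110000111001100

Answer: 001110000111001100 (57804)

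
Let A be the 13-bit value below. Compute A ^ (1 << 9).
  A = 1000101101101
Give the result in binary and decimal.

Mask = 1 << 9 = 0001000000000
Bit 9 of A is 0; XOR with the mask flips it to 1.
  1000101101101
^ 0001000000000
---------------
  1001101101101

Answer: 1001101101101 (4973)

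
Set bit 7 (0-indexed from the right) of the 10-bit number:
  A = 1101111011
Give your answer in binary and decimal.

Mask = 1 << 7 = 0010000000
Bit 7 of A is 0, so OR-ing with the mask flips it to 1.
  1101111011
| 0010000000
------------
  1111111011

Answer: 1111111011 (1019)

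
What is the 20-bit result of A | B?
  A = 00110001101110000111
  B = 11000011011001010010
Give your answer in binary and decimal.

Apply | to each column (1 where either bit is 1):
  00110001101110000111
| 11000011011001010010
----------------------
  11110011111111010111

Answer: 11110011111111010111 (999383)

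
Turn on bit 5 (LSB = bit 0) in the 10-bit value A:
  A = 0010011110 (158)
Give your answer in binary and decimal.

Mask = 1 << 5 = 0000100000
Bit 5 of A is 0, so OR-ing with the mask flips it to 1.
  0010011110
| 0000100000
------------
  0010111110

Answer: 0010111110 (190)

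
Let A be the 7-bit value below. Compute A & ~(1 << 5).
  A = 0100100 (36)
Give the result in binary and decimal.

Mask = ~(1 << 5) = 1011111
Bit 5 of A is 1, so AND-ing with the mask clears it to 0.
  0100100
& 1011111
---------
  0000100

Answer: 0000100 (4)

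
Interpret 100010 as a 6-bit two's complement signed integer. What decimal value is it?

MSB is 1, so the value is negative. Find the magnitude:
1. Invert bits:  011101
2. Add 1:        011110  = 30
3. Apply sign:   -30

Answer: -30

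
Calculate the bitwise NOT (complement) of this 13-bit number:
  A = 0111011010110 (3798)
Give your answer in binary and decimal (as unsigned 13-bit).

Flip each bit (0->1, 1->0):
  0111011010110
  1000100101001

Answer: 1000100101001 (4393)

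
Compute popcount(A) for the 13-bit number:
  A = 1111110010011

1111110010011
1-bits at positions (from bit 0 = LSB): 0, 1, 4, 7, 8, 9, 10, 11, 12
Count = 9

Answer: 9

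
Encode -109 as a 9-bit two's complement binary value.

1. Binary of +109:  001101101
2. Invert bits:     110010010
3. Add 1:           110010011

Answer: 110010011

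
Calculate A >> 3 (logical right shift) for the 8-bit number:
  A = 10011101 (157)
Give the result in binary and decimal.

Logical shift right by 3: drop the bottom 3 bit(s), prepend 3 zero(s) on the left.
  10011101  ->  keep [10011], discard [101], prepend 000
= 00010011

Answer: 00010011 (19)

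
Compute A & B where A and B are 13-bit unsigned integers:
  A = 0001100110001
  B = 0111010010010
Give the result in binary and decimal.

Apply & to each column (1 only where both bits are 1):
  0001100110001
& 0111010010010
---------------
  0001000010000

Answer: 0001000010000 (528)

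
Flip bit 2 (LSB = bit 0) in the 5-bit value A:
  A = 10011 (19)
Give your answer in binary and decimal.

Mask = 1 << 2 = 00100
Bit 2 of A is 0; XOR with the mask flips it to 1.
  10011
^ 00100
-------
  10111

Answer: 10111 (23)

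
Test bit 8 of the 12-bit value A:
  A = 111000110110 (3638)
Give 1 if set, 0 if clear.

Bit 8 is the 9th from the right.
  111000110110
     ^
That bit is 0.

Answer: 0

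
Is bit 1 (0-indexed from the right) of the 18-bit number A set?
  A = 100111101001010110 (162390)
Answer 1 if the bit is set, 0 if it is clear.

Bit 1 is the 2nd from the right.
  100111101001010110
                  ^
That bit is 1.

Answer: 1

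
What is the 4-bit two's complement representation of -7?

1. Binary of +7:  0111
2. Invert bits:     1000
3. Add 1:           1001

Answer: 1001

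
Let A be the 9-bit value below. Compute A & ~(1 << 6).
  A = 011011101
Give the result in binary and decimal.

Mask = ~(1 << 6) = 110111111
Bit 6 of A is 1, so AND-ing with the mask clears it to 0.
  011011101
& 110111111
-----------
  010011101

Answer: 010011101 (157)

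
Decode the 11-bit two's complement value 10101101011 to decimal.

MSB is 1, so the value is negative. Find the magnitude:
1. Invert bits:  01010010100
2. Add 1:        01010010101  = 661
3. Apply sign:   -661

Answer: -661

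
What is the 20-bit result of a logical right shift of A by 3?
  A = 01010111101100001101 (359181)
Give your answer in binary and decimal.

Logical shift right by 3: drop the bottom 3 bit(s), prepend 3 zero(s) on the left.
  01010111101100001101  ->  keep [01010111101100001], discard [101], prepend 000
= 00001010111101100001

Answer: 00001010111101100001 (44897)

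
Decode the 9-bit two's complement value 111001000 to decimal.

MSB is 1, so the value is negative. Find the magnitude:
1. Invert bits:  000110111
2. Add 1:        000111000  = 56
3. Apply sign:   -56

Answer: -56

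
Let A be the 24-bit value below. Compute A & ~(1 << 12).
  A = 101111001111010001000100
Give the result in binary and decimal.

Mask = ~(1 << 12) = 111111111110111111111111
Bit 12 of A is 1, so AND-ing with the mask clears it to 0.
  101111001111010001000100
& 111111111110111111111111
--------------------------
  101111001110010001000100

Answer: 101111001110010001000100 (12379204)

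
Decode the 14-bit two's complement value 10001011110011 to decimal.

MSB is 1, so the value is negative. Find the magnitude:
1. Invert bits:  01110100001100
2. Add 1:        01110100001101  = 7437
3. Apply sign:   -7437

Answer: -7437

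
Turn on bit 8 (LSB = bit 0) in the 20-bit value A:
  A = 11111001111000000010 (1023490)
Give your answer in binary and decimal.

Mask = 1 << 8 = 00000000000100000000
Bit 8 of A is 0, so OR-ing with the mask flips it to 1.
  11111001111000000010
| 00000000000100000000
----------------------
  11111001111100000010

Answer: 11111001111100000010 (1023746)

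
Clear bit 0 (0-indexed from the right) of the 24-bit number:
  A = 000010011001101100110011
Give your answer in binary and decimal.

Mask = ~(1 << 0) = 111111111111111111111110
Bit 0 of A is 1, so AND-ing with the mask clears it to 0.
  000010011001101100110011
& 111111111111111111111110
--------------------------
  000010011001101100110010

Answer: 000010011001101100110010 (629554)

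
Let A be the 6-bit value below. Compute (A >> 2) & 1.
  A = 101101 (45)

Bit 2 is the 3rd from the right.
  101101
     ^
That bit is 1.

Answer: 1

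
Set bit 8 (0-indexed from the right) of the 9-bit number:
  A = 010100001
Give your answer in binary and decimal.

Mask = 1 << 8 = 100000000
Bit 8 of A is 0, so OR-ing with the mask flips it to 1.
  010100001
| 100000000
-----------
  110100001

Answer: 110100001 (417)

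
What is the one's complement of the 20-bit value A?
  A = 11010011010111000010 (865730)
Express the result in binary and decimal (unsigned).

Flip each bit (0->1, 1->0):
  11010011010111000010
  00101100101000111101

Answer: 00101100101000111101 (182845)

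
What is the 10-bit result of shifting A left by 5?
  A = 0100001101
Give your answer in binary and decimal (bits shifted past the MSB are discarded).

Shift left by 5: drop the top 5 bit(s), append 5 zero(s) on the right.
  0100001101  ->  discard [01000], keep [01101], append 00000
= 0110100000

Answer: 0110100000 (416)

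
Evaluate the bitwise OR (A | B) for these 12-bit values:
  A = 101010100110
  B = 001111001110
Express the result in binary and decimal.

Apply | to each column (1 where either bit is 1):
  101010100110
| 001111001110
--------------
  101111101110

Answer: 101111101110 (3054)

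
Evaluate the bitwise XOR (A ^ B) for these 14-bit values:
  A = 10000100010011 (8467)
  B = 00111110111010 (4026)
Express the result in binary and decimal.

Apply ^ to each column (1 where bits differ):
  10000100010011
^ 00111110111010
----------------
  10111010101001

Answer: 10111010101001 (11945)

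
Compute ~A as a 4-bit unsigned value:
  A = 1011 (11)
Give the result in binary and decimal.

Flip each bit (0->1, 1->0):
  1011
  0100

Answer: 0100 (4)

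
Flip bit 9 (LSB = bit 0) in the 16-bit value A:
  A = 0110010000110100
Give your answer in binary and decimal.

Mask = 1 << 9 = 0000001000000000
Bit 9 of A is 0; XOR with the mask flips it to 1.
  0110010000110100
^ 0000001000000000
------------------
  0110011000110100

Answer: 0110011000110100 (26164)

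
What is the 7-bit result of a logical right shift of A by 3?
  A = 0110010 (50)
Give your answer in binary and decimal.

Logical shift right by 3: drop the bottom 3 bit(s), prepend 3 zero(s) on the left.
  0110010  ->  keep [0110], discard [010], prepend 000
= 0000110

Answer: 0000110 (6)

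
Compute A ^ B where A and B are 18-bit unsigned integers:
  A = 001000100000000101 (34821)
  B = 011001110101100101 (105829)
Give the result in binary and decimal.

Apply ^ to each column (1 where bits differ):
  001000100000000101
^ 011001110101100101
--------------------
  010001010101100000

Answer: 010001010101100000 (71008)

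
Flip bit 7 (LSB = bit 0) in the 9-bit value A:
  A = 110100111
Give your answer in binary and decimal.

Mask = 1 << 7 = 010000000
Bit 7 of A is 1; XOR with the mask flips it to 0.
  110100111
^ 010000000
-----------
  100100111

Answer: 100100111 (295)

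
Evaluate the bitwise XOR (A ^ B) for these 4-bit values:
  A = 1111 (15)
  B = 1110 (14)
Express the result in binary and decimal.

Apply ^ to each column (1 where bits differ):
  1111
^ 1110
------
  0001

Answer: 0001 (1)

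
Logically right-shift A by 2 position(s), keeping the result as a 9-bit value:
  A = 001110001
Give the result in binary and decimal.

Logical shift right by 2: drop the bottom 2 bit(s), prepend 2 zero(s) on the left.
  001110001  ->  keep [0011100], discard [01], prepend 00
= 000011100

Answer: 000011100 (28)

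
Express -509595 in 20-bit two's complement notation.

1. Binary of +509595:  01111100011010011011
2. Invert bits:     10000011100101100100
3. Add 1:           10000011100101100101

Answer: 10000011100101100101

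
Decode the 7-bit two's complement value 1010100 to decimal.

MSB is 1, so the value is negative. Find the magnitude:
1. Invert bits:  0101011
2. Add 1:        0101100  = 44
3. Apply sign:   -44

Answer: -44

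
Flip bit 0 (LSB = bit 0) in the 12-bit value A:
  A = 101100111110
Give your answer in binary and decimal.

Mask = 1 << 0 = 000000000001
Bit 0 of A is 0; XOR with the mask flips it to 1.
  101100111110
^ 000000000001
--------------
  101100111111

Answer: 101100111111 (2879)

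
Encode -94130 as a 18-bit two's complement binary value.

1. Binary of +94130:  010110111110110010
2. Invert bits:     101001000001001101
3. Add 1:           101001000001001110

Answer: 101001000001001110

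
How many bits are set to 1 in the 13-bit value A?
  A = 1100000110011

1100000110011
1-bits at positions (from bit 0 = LSB): 0, 1, 4, 5, 11, 12
Count = 6

Answer: 6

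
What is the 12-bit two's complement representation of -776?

1. Binary of +776:  001100001000
2. Invert bits:     110011110111
3. Add 1:           110011111000

Answer: 110011111000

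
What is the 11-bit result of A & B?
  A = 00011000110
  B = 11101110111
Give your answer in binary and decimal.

Apply & to each column (1 only where both bits are 1):
  00011000110
& 11101110111
-------------
  00001000110

Answer: 00001000110 (70)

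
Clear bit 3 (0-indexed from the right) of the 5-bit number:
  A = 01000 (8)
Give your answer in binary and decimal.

Mask = ~(1 << 3) = 10111
Bit 3 of A is 1, so AND-ing with the mask clears it to 0.
  01000
& 10111
-------
  00000

Answer: 00000 (0)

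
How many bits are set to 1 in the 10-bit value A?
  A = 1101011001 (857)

1101011001
1-bits at positions (from bit 0 = LSB): 0, 3, 4, 6, 8, 9
Count = 6

Answer: 6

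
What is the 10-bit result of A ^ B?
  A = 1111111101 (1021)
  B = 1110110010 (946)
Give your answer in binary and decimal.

Apply ^ to each column (1 where bits differ):
  1111111101
^ 1110110010
------------
  0001001111

Answer: 0001001111 (79)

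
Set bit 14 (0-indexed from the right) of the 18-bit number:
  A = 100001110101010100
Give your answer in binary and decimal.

Mask = 1 << 14 = 000100000000000000
Bit 14 of A is 0, so OR-ing with the mask flips it to 1.
  100001110101010100
| 000100000000000000
--------------------
  100101110101010100

Answer: 100101110101010100 (154964)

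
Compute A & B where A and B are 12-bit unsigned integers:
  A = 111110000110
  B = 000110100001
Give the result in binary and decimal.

Apply & to each column (1 only where both bits are 1):
  111110000110
& 000110100001
--------------
  000110000000

Answer: 000110000000 (384)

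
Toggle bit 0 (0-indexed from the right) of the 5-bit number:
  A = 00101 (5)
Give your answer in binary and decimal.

Mask = 1 << 0 = 00001
Bit 0 of A is 1; XOR with the mask flips it to 0.
  00101
^ 00001
-------
  00100

Answer: 00100 (4)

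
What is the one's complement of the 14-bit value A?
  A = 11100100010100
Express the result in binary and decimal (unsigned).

Flip each bit (0->1, 1->0):
  11100100010100
  00011011101011

Answer: 00011011101011 (1771)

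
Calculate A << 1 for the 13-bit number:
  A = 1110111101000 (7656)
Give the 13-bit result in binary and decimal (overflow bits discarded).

Shift left by 1: drop the top 1 bit(s), append 1 zero(s) on the right.
  1110111101000  ->  discard [1], keep [110111101000], append 0
= 1101111010000

Answer: 1101111010000 (7120)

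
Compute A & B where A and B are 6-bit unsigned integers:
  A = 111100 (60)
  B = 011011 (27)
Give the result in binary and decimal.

Apply & to each column (1 only where both bits are 1):
  111100
& 011011
--------
  011000

Answer: 011000 (24)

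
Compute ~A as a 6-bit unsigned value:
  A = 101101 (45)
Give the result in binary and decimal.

Flip each bit (0->1, 1->0):
  101101
  010010

Answer: 010010 (18)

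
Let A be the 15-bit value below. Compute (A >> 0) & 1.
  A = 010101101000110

Bit 0 is the 1st from the right.
  010101101000110
                ^
That bit is 0.

Answer: 0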